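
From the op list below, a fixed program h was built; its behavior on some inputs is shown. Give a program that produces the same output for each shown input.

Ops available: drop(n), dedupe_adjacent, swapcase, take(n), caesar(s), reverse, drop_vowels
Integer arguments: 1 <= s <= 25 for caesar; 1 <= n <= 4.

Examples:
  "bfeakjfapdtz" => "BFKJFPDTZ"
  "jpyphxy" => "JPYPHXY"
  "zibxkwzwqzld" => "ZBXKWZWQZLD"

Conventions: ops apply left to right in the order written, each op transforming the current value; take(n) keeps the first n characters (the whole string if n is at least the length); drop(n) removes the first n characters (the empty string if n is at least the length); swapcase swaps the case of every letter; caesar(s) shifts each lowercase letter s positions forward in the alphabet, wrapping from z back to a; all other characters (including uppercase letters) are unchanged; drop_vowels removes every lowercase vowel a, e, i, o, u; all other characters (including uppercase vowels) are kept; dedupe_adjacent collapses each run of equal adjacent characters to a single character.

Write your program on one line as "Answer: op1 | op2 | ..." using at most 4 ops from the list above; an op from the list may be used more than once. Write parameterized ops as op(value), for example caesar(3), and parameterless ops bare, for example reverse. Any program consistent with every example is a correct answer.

drop_vowels | reverse | swapcase | reverse

Check, running the answer program on each example:
  "bfeakjfapdtz" -> "bfkjfpdtz" -> "ztdpfjkfb" -> "ZTDPFJKFB" -> "BFKJFPDTZ"
  "jpyphxy" -> "jpyphxy" -> "yxhpypj" -> "YXHPYPJ" -> "JPYPHXY"
  "zibxkwzwqzld" -> "zbxkwzwqzld" -> "dlzqwzwkxbz" -> "DLZQWZWKXBZ" -> "ZBXKWZWQZLD"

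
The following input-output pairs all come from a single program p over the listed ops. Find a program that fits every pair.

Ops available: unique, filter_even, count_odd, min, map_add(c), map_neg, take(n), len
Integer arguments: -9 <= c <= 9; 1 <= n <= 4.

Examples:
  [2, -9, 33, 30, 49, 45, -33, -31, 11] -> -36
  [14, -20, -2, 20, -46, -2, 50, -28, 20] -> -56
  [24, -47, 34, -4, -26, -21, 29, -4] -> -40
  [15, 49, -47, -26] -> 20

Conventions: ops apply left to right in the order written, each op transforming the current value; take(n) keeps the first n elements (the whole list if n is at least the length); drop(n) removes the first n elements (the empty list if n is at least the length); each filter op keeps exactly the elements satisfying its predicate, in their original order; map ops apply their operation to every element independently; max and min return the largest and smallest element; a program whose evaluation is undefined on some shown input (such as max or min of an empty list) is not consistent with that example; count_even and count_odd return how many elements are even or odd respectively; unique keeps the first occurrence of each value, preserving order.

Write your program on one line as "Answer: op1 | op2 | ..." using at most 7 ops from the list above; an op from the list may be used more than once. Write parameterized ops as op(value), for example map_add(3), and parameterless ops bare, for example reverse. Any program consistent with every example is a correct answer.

map_neg | map_add(-6) | map_neg | filter_even | map_neg | min

Check, running the answer program on each example:
  [2, -9, 33, 30, 49, 45, -33, -31, 11] -> [-2, 9, -33, -30, -49, -45, 33, 31, -11] -> [-8, 3, -39, -36, -55, -51, 27, 25, -17] -> [8, -3, 39, 36, 55, 51, -27, -25, 17] -> [8, 36] -> [-8, -36] -> -36
  [14, -20, -2, 20, -46, -2, 50, -28, 20] -> [-14, 20, 2, -20, 46, 2, -50, 28, -20] -> [-20, 14, -4, -26, 40, -4, -56, 22, -26] -> [20, -14, 4, 26, -40, 4, 56, -22, 26] -> [20, -14, 4, 26, -40, 4, 56, -22, 26] -> [-20, 14, -4, -26, 40, -4, -56, 22, -26] -> -56
  [24, -47, 34, -4, -26, -21, 29, -4] -> [-24, 47, -34, 4, 26, 21, -29, 4] -> [-30, 41, -40, -2, 20, 15, -35, -2] -> [30, -41, 40, 2, -20, -15, 35, 2] -> [30, 40, 2, -20, 2] -> [-30, -40, -2, 20, -2] -> -40
  [15, 49, -47, -26] -> [-15, -49, 47, 26] -> [-21, -55, 41, 20] -> [21, 55, -41, -20] -> [-20] -> [20] -> 20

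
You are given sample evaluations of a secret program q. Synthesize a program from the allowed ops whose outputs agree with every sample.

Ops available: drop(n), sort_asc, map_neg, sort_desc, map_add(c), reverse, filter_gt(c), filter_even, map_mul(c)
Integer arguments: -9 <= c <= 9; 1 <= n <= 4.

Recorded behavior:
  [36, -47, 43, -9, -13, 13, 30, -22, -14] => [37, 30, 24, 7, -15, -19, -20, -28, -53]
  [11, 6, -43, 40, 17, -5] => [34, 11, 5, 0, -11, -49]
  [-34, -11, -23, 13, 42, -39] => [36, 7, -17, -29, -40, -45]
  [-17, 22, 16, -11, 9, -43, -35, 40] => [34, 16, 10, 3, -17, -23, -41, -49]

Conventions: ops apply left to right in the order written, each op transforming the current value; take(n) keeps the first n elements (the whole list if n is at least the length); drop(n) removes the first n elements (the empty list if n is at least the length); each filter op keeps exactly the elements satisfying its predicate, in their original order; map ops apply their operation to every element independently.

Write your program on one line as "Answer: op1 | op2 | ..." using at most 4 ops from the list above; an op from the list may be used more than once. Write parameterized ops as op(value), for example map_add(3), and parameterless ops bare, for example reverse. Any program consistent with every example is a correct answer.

sort_asc | map_add(-6) | reverse

Check, running the answer program on each example:
  [36, -47, 43, -9, -13, 13, 30, -22, -14] -> [-47, -22, -14, -13, -9, 13, 30, 36, 43] -> [-53, -28, -20, -19, -15, 7, 24, 30, 37] -> [37, 30, 24, 7, -15, -19, -20, -28, -53]
  [11, 6, -43, 40, 17, -5] -> [-43, -5, 6, 11, 17, 40] -> [-49, -11, 0, 5, 11, 34] -> [34, 11, 5, 0, -11, -49]
  [-34, -11, -23, 13, 42, -39] -> [-39, -34, -23, -11, 13, 42] -> [-45, -40, -29, -17, 7, 36] -> [36, 7, -17, -29, -40, -45]
  [-17, 22, 16, -11, 9, -43, -35, 40] -> [-43, -35, -17, -11, 9, 16, 22, 40] -> [-49, -41, -23, -17, 3, 10, 16, 34] -> [34, 16, 10, 3, -17, -23, -41, -49]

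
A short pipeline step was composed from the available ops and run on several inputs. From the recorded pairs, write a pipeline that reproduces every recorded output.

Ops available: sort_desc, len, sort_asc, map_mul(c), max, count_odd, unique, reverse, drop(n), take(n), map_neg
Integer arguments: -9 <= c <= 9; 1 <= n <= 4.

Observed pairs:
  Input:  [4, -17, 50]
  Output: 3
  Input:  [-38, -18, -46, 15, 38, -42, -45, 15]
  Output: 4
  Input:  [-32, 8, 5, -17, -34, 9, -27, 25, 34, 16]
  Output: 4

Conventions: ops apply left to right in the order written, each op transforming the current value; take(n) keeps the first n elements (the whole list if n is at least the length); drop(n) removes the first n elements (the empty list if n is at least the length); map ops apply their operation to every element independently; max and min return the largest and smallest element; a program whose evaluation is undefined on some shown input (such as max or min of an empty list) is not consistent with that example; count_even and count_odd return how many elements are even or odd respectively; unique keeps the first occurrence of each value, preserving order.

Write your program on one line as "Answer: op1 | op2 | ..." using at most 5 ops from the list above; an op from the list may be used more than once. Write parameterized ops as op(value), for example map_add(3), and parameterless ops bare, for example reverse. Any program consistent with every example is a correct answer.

reverse | take(4) | map_neg | len

Check, running the answer program on each example:
  [4, -17, 50] -> [50, -17, 4] -> [50, -17, 4] -> [-50, 17, -4] -> 3
  [-38, -18, -46, 15, 38, -42, -45, 15] -> [15, -45, -42, 38, 15, -46, -18, -38] -> [15, -45, -42, 38] -> [-15, 45, 42, -38] -> 4
  [-32, 8, 5, -17, -34, 9, -27, 25, 34, 16] -> [16, 34, 25, -27, 9, -34, -17, 5, 8, -32] -> [16, 34, 25, -27] -> [-16, -34, -25, 27] -> 4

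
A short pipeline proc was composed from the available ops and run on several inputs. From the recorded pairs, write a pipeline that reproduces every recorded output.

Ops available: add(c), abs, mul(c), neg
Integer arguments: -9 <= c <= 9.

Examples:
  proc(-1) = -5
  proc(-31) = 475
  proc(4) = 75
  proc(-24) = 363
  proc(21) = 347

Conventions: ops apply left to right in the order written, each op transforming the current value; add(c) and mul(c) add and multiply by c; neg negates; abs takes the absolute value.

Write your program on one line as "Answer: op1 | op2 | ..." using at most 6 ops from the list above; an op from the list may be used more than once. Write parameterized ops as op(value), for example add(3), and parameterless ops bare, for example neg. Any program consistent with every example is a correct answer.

add(1) | mul(-4) | abs | mul(-4) | add(5) | neg

Check, running the answer program on each example:
  -1 -> 0 -> 0 -> 0 -> 0 -> 5 -> -5
  -31 -> -30 -> 120 -> 120 -> -480 -> -475 -> 475
  4 -> 5 -> -20 -> 20 -> -80 -> -75 -> 75
  -24 -> -23 -> 92 -> 92 -> -368 -> -363 -> 363
  21 -> 22 -> -88 -> 88 -> -352 -> -347 -> 347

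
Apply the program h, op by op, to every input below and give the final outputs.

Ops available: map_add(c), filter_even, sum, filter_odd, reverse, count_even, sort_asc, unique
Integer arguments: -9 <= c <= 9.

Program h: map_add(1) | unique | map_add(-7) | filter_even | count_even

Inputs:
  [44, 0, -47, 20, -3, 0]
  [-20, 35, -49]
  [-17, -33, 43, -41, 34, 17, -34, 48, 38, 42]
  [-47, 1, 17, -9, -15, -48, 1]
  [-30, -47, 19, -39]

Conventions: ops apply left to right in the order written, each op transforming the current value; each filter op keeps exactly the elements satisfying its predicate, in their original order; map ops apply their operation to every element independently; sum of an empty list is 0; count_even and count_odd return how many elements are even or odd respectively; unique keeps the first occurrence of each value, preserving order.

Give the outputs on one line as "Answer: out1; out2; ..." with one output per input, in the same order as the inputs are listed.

Execution, op by op:
  [44, 0, -47, 20, -3, 0] -> [45, 1, -46, 21, -2, 1] -> [45, 1, -46, 21, -2] -> [38, -6, -53, 14, -9] -> [38, -6, 14] -> 3
  [-20, 35, -49] -> [-19, 36, -48] -> [-19, 36, -48] -> [-26, 29, -55] -> [-26] -> 1
  [-17, -33, 43, -41, 34, 17, -34, 48, 38, 42] -> [-16, -32, 44, -40, 35, 18, -33, 49, 39, 43] -> [-16, -32, 44, -40, 35, 18, -33, 49, 39, 43] -> [-23, -39, 37, -47, 28, 11, -40, 42, 32, 36] -> [28, -40, 42, 32, 36] -> 5
  [-47, 1, 17, -9, -15, -48, 1] -> [-46, 2, 18, -8, -14, -47, 2] -> [-46, 2, 18, -8, -14, -47] -> [-53, -5, 11, -15, -21, -54] -> [-54] -> 1
  [-30, -47, 19, -39] -> [-29, -46, 20, -38] -> [-29, -46, 20, -38] -> [-36, -53, 13, -45] -> [-36] -> 1

3; 1; 5; 1; 1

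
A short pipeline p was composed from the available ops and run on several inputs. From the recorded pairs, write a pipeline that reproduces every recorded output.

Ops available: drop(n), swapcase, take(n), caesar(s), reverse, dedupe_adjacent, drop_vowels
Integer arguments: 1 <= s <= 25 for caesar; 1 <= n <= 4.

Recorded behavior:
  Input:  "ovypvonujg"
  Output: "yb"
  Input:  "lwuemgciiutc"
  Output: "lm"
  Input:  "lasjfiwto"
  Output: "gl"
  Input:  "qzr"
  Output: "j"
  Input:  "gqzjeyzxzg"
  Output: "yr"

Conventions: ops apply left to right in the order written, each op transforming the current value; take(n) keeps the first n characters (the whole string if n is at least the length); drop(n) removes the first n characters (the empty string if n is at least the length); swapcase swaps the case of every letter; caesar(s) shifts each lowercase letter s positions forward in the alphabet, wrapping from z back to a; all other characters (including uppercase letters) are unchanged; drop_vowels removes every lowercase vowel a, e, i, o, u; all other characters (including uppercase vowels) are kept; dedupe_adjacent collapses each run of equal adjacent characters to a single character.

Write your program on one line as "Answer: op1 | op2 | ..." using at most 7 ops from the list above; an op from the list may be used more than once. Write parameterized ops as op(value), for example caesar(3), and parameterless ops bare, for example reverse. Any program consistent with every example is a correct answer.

drop(1) | drop(1) | reverse | caesar(18) | drop_vowels | take(2)

Check, running the answer program on each example:
  "ovypvonujg" -> "vypvonujg" -> "ypvonujg" -> "gjunovpy" -> "ybmfgnhq" -> "ybmfgnhq" -> "yb"
  "lwuemgciiutc" -> "wuemgciiutc" -> "uemgciiutc" -> "ctuiicgmeu" -> "ulmaauyewm" -> "lmywm" -> "lm"
  "lasjfiwto" -> "asjfiwto" -> "sjfiwto" -> "otwifjs" -> "gloaxbk" -> "glxbk" -> "gl"
  "qzr" -> "zr" -> "r" -> "r" -> "j" -> "j" -> "j"
  "gqzjeyzxzg" -> "qzjeyzxzg" -> "zjeyzxzg" -> "gzxzyejz" -> "yrprqwbr" -> "yrprqwbr" -> "yr"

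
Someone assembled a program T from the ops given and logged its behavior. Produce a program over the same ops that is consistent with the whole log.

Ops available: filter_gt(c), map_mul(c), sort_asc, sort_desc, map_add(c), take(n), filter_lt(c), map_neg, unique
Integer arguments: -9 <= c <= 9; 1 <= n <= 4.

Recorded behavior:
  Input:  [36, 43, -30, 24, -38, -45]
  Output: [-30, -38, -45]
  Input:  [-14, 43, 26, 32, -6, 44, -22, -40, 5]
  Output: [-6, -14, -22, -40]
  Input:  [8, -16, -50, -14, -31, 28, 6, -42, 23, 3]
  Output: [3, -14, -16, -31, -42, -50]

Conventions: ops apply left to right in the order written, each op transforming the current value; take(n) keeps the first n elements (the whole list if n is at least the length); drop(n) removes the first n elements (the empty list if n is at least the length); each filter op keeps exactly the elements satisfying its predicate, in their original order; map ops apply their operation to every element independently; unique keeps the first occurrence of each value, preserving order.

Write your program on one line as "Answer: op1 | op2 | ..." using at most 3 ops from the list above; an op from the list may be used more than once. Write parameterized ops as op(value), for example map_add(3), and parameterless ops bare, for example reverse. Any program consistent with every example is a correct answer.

sort_desc | filter_lt(4)

Check, running the answer program on each example:
  [36, 43, -30, 24, -38, -45] -> [43, 36, 24, -30, -38, -45] -> [-30, -38, -45]
  [-14, 43, 26, 32, -6, 44, -22, -40, 5] -> [44, 43, 32, 26, 5, -6, -14, -22, -40] -> [-6, -14, -22, -40]
  [8, -16, -50, -14, -31, 28, 6, -42, 23, 3] -> [28, 23, 8, 6, 3, -14, -16, -31, -42, -50] -> [3, -14, -16, -31, -42, -50]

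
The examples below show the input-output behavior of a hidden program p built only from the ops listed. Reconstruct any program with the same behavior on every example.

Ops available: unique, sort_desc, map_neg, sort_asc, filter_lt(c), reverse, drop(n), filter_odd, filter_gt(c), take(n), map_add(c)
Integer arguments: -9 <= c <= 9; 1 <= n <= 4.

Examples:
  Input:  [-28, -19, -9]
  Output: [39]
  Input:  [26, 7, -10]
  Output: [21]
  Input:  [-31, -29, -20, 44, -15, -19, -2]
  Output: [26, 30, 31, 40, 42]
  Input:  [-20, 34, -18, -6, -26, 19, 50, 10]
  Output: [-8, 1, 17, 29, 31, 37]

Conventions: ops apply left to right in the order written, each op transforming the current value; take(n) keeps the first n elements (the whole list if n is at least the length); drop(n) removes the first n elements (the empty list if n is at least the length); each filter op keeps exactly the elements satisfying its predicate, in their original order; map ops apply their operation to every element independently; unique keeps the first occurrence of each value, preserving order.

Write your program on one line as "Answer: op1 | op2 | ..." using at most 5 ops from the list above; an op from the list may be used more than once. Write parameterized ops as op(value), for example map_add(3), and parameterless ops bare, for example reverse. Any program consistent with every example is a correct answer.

map_add(-2) | sort_desc | map_neg | drop(2) | map_add(9)

Check, running the answer program on each example:
  [-28, -19, -9] -> [-30, -21, -11] -> [-11, -21, -30] -> [11, 21, 30] -> [30] -> [39]
  [26, 7, -10] -> [24, 5, -12] -> [24, 5, -12] -> [-24, -5, 12] -> [12] -> [21]
  [-31, -29, -20, 44, -15, -19, -2] -> [-33, -31, -22, 42, -17, -21, -4] -> [42, -4, -17, -21, -22, -31, -33] -> [-42, 4, 17, 21, 22, 31, 33] -> [17, 21, 22, 31, 33] -> [26, 30, 31, 40, 42]
  [-20, 34, -18, -6, -26, 19, 50, 10] -> [-22, 32, -20, -8, -28, 17, 48, 8] -> [48, 32, 17, 8, -8, -20, -22, -28] -> [-48, -32, -17, -8, 8, 20, 22, 28] -> [-17, -8, 8, 20, 22, 28] -> [-8, 1, 17, 29, 31, 37]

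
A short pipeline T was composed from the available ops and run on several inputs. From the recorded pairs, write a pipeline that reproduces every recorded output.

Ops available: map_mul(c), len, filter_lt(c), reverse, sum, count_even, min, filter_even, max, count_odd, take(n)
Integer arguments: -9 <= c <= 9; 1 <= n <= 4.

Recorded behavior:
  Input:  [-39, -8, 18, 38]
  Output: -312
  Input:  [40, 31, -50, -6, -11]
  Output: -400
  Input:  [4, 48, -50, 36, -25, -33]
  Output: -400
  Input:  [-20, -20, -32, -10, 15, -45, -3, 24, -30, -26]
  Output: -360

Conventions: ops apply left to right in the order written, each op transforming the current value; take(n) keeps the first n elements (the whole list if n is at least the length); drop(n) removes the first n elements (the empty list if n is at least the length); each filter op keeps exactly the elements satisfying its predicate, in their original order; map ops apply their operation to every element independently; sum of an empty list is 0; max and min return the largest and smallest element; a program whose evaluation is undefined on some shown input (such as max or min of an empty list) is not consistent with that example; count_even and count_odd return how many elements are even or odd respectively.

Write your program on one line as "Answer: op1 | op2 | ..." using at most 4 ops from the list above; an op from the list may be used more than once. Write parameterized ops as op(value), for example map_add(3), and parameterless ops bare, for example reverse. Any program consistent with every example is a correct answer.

filter_lt(9) | map_mul(8) | min

Check, running the answer program on each example:
  [-39, -8, 18, 38] -> [-39, -8] -> [-312, -64] -> -312
  [40, 31, -50, -6, -11] -> [-50, -6, -11] -> [-400, -48, -88] -> -400
  [4, 48, -50, 36, -25, -33] -> [4, -50, -25, -33] -> [32, -400, -200, -264] -> -400
  [-20, -20, -32, -10, 15, -45, -3, 24, -30, -26] -> [-20, -20, -32, -10, -45, -3, -30, -26] -> [-160, -160, -256, -80, -360, -24, -240, -208] -> -360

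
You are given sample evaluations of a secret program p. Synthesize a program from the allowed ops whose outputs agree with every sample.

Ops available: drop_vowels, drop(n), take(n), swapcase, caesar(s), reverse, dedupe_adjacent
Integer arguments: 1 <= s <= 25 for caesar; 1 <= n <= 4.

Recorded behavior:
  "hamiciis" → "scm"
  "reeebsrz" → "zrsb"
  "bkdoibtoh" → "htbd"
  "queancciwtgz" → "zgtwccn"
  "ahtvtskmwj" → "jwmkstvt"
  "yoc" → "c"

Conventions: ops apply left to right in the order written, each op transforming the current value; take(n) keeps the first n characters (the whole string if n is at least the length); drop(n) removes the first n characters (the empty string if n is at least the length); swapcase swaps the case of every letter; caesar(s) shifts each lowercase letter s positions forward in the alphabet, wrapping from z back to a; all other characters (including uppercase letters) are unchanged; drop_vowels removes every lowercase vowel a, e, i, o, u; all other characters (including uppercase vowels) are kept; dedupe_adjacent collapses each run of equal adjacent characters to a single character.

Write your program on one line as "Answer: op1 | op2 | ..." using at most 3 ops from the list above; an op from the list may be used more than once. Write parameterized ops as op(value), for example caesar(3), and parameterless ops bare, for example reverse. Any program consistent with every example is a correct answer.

drop(2) | reverse | drop_vowels

Check, running the answer program on each example:
  "hamiciis" -> "miciis" -> "siicim" -> "scm"
  "reeebsrz" -> "eebsrz" -> "zrsbee" -> "zrsb"
  "bkdoibtoh" -> "doibtoh" -> "hotbiod" -> "htbd"
  "queancciwtgz" -> "eancciwtgz" -> "zgtwiccnae" -> "zgtwccn"
  "ahtvtskmwj" -> "tvtskmwj" -> "jwmkstvt" -> "jwmkstvt"
  "yoc" -> "c" -> "c" -> "c"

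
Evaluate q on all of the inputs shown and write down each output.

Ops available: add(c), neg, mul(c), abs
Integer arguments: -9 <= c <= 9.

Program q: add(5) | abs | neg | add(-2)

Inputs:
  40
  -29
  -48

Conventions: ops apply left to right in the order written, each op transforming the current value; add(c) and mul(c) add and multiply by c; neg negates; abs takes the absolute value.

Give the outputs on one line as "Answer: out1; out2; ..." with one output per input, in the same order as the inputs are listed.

Execution, op by op:
  40 -> 45 -> 45 -> -45 -> -47
  -29 -> -24 -> 24 -> -24 -> -26
  -48 -> -43 -> 43 -> -43 -> -45

-47; -26; -45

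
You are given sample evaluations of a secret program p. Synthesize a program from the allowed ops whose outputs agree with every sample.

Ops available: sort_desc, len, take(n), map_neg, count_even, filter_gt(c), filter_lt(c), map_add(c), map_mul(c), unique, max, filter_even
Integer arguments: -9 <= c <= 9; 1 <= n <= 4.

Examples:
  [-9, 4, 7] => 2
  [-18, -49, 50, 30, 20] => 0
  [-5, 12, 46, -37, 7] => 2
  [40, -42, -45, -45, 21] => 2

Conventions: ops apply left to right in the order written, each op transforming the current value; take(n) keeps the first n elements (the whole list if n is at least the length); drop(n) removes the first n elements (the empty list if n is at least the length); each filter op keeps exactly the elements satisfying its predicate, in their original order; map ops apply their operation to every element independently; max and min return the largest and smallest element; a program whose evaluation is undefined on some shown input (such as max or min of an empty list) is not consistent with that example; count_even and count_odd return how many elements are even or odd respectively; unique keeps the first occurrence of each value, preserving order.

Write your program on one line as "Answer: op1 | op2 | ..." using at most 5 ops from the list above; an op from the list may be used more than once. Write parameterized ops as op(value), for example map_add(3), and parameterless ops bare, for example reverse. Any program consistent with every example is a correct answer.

sort_desc | take(4) | map_add(-9) | count_even

Check, running the answer program on each example:
  [-9, 4, 7] -> [7, 4, -9] -> [7, 4, -9] -> [-2, -5, -18] -> 2
  [-18, -49, 50, 30, 20] -> [50, 30, 20, -18, -49] -> [50, 30, 20, -18] -> [41, 21, 11, -27] -> 0
  [-5, 12, 46, -37, 7] -> [46, 12, 7, -5, -37] -> [46, 12, 7, -5] -> [37, 3, -2, -14] -> 2
  [40, -42, -45, -45, 21] -> [40, 21, -42, -45, -45] -> [40, 21, -42, -45] -> [31, 12, -51, -54] -> 2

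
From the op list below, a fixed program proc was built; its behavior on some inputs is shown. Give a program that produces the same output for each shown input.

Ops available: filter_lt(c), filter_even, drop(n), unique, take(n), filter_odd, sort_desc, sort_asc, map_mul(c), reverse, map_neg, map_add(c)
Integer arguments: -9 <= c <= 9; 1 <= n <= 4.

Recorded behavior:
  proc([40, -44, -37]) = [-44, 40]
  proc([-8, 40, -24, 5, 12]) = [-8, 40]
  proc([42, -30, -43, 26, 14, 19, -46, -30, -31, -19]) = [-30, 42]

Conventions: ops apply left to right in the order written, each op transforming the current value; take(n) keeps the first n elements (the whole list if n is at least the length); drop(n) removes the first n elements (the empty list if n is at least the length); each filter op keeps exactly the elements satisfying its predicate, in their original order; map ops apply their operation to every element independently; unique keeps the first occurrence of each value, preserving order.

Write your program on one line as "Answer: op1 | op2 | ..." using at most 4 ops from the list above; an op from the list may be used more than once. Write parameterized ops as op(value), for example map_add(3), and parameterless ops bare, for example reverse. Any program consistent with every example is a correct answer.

filter_even | take(2) | sort_desc | reverse

Check, running the answer program on each example:
  [40, -44, -37] -> [40, -44] -> [40, -44] -> [40, -44] -> [-44, 40]
  [-8, 40, -24, 5, 12] -> [-8, 40, -24, 12] -> [-8, 40] -> [40, -8] -> [-8, 40]
  [42, -30, -43, 26, 14, 19, -46, -30, -31, -19] -> [42, -30, 26, 14, -46, -30] -> [42, -30] -> [42, -30] -> [-30, 42]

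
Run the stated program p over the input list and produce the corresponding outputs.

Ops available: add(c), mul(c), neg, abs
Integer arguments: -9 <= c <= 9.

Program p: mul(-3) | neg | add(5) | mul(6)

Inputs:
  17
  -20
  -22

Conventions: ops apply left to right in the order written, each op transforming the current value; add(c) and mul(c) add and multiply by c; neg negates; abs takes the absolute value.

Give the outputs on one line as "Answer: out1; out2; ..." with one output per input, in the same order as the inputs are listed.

Execution, op by op:
  17 -> -51 -> 51 -> 56 -> 336
  -20 -> 60 -> -60 -> -55 -> -330
  -22 -> 66 -> -66 -> -61 -> -366

336; -330; -366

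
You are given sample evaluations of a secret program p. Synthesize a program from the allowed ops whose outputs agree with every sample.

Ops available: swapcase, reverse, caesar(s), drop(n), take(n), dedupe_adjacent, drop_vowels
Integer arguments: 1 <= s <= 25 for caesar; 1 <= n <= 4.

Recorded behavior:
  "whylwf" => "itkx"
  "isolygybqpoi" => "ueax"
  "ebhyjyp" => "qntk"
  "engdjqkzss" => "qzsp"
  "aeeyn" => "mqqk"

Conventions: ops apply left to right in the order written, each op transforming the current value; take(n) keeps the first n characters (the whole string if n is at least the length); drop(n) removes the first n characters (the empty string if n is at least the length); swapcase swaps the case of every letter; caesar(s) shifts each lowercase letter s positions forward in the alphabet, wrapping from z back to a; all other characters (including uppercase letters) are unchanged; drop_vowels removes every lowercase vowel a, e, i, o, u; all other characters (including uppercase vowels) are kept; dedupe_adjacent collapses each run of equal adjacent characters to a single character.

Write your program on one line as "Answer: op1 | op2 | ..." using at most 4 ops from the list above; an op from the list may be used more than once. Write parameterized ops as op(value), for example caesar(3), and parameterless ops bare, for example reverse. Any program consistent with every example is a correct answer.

caesar(17) | take(4) | caesar(21)

Check, running the answer program on each example:
  "whylwf" -> "nypcnw" -> "nypc" -> "itkx"
  "isolygybqpoi" -> "zjfcpxpshgfz" -> "zjfc" -> "ueax"
  "ebhyjyp" -> "vsypapg" -> "vsyp" -> "qntk"
  "engdjqkzss" -> "vexuahbqjj" -> "vexu" -> "qzsp"
  "aeeyn" -> "rvvpe" -> "rvvp" -> "mqqk"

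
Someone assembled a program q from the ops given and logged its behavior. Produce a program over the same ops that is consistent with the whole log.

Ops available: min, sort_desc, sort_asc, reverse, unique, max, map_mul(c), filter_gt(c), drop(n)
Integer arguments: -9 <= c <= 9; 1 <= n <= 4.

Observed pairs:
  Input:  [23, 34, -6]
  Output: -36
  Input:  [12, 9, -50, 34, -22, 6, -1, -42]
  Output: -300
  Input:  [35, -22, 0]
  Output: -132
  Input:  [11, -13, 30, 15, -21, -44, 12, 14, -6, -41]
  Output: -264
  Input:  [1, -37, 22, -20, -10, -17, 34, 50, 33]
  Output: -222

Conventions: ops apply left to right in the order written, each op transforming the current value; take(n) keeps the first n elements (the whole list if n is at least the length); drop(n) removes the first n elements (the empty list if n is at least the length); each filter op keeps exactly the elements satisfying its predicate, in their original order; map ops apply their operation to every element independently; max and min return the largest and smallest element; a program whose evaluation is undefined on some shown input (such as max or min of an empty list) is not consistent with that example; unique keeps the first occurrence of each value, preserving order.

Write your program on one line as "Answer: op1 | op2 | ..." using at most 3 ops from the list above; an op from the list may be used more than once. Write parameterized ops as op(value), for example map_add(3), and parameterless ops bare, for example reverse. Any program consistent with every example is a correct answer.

map_mul(6) | sort_desc | min

Check, running the answer program on each example:
  [23, 34, -6] -> [138, 204, -36] -> [204, 138, -36] -> -36
  [12, 9, -50, 34, -22, 6, -1, -42] -> [72, 54, -300, 204, -132, 36, -6, -252] -> [204, 72, 54, 36, -6, -132, -252, -300] -> -300
  [35, -22, 0] -> [210, -132, 0] -> [210, 0, -132] -> -132
  [11, -13, 30, 15, -21, -44, 12, 14, -6, -41] -> [66, -78, 180, 90, -126, -264, 72, 84, -36, -246] -> [180, 90, 84, 72, 66, -36, -78, -126, -246, -264] -> -264
  [1, -37, 22, -20, -10, -17, 34, 50, 33] -> [6, -222, 132, -120, -60, -102, 204, 300, 198] -> [300, 204, 198, 132, 6, -60, -102, -120, -222] -> -222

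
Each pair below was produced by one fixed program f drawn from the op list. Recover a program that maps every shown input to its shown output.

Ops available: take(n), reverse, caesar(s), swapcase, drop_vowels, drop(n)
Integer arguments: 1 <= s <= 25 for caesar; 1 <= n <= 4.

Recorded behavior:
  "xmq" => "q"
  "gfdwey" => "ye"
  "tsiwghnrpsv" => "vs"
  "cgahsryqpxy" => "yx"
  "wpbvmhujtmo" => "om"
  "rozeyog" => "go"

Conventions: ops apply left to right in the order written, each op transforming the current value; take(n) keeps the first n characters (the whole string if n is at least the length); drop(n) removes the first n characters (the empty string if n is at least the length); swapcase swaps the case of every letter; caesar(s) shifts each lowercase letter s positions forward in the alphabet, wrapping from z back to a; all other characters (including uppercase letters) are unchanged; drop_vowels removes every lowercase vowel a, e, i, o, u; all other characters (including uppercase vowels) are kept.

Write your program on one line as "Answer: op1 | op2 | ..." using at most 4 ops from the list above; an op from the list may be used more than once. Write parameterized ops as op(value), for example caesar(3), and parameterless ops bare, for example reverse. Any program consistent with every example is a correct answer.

drop(2) | reverse | take(2)

Check, running the answer program on each example:
  "xmq" -> "q" -> "q" -> "q"
  "gfdwey" -> "dwey" -> "yewd" -> "ye"
  "tsiwghnrpsv" -> "iwghnrpsv" -> "vsprnhgwi" -> "vs"
  "cgahsryqpxy" -> "ahsryqpxy" -> "yxpqyrsha" -> "yx"
  "wpbvmhujtmo" -> "bvmhujtmo" -> "omtjuhmvb" -> "om"
  "rozeyog" -> "zeyog" -> "goyez" -> "go"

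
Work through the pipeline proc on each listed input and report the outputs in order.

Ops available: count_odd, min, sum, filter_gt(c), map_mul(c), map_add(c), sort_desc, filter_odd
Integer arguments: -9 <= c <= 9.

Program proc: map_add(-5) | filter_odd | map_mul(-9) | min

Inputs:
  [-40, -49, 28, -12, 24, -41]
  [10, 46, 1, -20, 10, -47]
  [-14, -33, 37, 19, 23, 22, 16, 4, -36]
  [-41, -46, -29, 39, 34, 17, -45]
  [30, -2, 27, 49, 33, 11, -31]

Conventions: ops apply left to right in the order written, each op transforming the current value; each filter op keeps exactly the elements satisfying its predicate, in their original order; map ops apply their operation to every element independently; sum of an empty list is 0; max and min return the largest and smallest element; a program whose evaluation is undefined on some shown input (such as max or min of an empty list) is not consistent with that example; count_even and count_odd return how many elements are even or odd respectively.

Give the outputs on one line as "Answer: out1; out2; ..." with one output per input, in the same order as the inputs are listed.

Execution, op by op:
  [-40, -49, 28, -12, 24, -41] -> [-45, -54, 23, -17, 19, -46] -> [-45, 23, -17, 19] -> [405, -207, 153, -171] -> -207
  [10, 46, 1, -20, 10, -47] -> [5, 41, -4, -25, 5, -52] -> [5, 41, -25, 5] -> [-45, -369, 225, -45] -> -369
  [-14, -33, 37, 19, 23, 22, 16, 4, -36] -> [-19, -38, 32, 14, 18, 17, 11, -1, -41] -> [-19, 17, 11, -1, -41] -> [171, -153, -99, 9, 369] -> -153
  [-41, -46, -29, 39, 34, 17, -45] -> [-46, -51, -34, 34, 29, 12, -50] -> [-51, 29] -> [459, -261] -> -261
  [30, -2, 27, 49, 33, 11, -31] -> [25, -7, 22, 44, 28, 6, -36] -> [25, -7] -> [-225, 63] -> -225

-207; -369; -153; -261; -225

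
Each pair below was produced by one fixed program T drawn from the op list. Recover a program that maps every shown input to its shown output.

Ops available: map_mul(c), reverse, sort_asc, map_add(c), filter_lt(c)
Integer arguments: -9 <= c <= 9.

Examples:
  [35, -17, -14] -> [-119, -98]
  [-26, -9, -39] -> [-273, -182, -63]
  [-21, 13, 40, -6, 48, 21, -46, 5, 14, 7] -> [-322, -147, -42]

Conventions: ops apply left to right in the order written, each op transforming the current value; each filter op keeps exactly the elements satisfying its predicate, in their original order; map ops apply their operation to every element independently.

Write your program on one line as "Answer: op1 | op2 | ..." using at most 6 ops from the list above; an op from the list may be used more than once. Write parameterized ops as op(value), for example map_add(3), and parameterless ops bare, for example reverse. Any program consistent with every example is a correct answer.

sort_asc | reverse | map_mul(7) | sort_asc | filter_lt(-9)

Check, running the answer program on each example:
  [35, -17, -14] -> [-17, -14, 35] -> [35, -14, -17] -> [245, -98, -119] -> [-119, -98, 245] -> [-119, -98]
  [-26, -9, -39] -> [-39, -26, -9] -> [-9, -26, -39] -> [-63, -182, -273] -> [-273, -182, -63] -> [-273, -182, -63]
  [-21, 13, 40, -6, 48, 21, -46, 5, 14, 7] -> [-46, -21, -6, 5, 7, 13, 14, 21, 40, 48] -> [48, 40, 21, 14, 13, 7, 5, -6, -21, -46] -> [336, 280, 147, 98, 91, 49, 35, -42, -147, -322] -> [-322, -147, -42, 35, 49, 91, 98, 147, 280, 336] -> [-322, -147, -42]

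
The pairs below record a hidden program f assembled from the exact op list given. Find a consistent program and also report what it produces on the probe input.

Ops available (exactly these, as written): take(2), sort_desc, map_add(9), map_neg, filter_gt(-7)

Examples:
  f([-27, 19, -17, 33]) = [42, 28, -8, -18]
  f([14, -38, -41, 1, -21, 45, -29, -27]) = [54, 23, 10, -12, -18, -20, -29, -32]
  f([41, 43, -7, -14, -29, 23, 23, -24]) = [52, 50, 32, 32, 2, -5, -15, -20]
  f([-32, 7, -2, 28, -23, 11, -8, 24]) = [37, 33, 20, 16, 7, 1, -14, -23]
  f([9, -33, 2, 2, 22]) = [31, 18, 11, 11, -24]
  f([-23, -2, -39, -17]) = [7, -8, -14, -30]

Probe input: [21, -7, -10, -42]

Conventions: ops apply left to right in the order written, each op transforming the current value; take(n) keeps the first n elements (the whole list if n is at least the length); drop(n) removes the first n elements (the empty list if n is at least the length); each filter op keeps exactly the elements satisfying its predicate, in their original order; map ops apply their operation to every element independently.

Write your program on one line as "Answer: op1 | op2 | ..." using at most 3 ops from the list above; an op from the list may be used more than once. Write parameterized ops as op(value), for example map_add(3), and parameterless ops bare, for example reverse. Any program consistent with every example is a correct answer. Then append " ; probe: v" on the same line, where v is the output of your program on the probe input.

map_add(9) | sort_desc ; probe: [30, 2, -1, -33]

Check, running the answer program on each example:
  [-27, 19, -17, 33] -> [-18, 28, -8, 42] -> [42, 28, -8, -18]
  [14, -38, -41, 1, -21, 45, -29, -27] -> [23, -29, -32, 10, -12, 54, -20, -18] -> [54, 23, 10, -12, -18, -20, -29, -32]
  [41, 43, -7, -14, -29, 23, 23, -24] -> [50, 52, 2, -5, -20, 32, 32, -15] -> [52, 50, 32, 32, 2, -5, -15, -20]
  [-32, 7, -2, 28, -23, 11, -8, 24] -> [-23, 16, 7, 37, -14, 20, 1, 33] -> [37, 33, 20, 16, 7, 1, -14, -23]
  [9, -33, 2, 2, 22] -> [18, -24, 11, 11, 31] -> [31, 18, 11, 11, -24]
  [-23, -2, -39, -17] -> [-14, 7, -30, -8] -> [7, -8, -14, -30]
  probe: [21, -7, -10, -42] -> [30, 2, -1, -33] -> [30, 2, -1, -33]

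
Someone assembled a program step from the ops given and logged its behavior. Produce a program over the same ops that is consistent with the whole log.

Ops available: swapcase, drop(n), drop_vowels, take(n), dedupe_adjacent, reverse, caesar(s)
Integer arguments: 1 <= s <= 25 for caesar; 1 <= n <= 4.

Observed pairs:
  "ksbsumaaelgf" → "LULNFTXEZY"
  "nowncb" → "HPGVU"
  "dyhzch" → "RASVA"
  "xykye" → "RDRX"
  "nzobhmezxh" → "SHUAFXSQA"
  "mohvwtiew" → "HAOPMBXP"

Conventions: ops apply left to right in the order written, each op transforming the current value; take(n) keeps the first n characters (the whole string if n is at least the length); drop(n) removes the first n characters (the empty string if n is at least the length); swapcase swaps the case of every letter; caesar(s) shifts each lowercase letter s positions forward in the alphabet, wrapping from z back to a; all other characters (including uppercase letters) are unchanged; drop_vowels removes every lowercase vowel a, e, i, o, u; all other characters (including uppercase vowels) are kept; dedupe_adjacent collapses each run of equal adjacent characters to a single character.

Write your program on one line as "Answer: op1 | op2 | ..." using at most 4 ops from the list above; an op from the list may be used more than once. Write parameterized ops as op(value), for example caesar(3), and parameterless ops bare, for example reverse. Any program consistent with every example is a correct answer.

caesar(19) | swapcase | drop(1) | dedupe_adjacent

Check, running the answer program on each example:
  "ksbsumaaelgf" -> "dlulnfttxezy" -> "DLULNFTTXEZY" -> "LULNFTTXEZY" -> "LULNFTXEZY"
  "nowncb" -> "ghpgvu" -> "GHPGVU" -> "HPGVU" -> "HPGVU"
  "dyhzch" -> "wrasva" -> "WRASVA" -> "RASVA" -> "RASVA"
  "xykye" -> "qrdrx" -> "QRDRX" -> "RDRX" -> "RDRX"
  "nzobhmezxh" -> "gshuafxsqa" -> "GSHUAFXSQA" -> "SHUAFXSQA" -> "SHUAFXSQA"
  "mohvwtiew" -> "fhaopmbxp" -> "FHAOPMBXP" -> "HAOPMBXP" -> "HAOPMBXP"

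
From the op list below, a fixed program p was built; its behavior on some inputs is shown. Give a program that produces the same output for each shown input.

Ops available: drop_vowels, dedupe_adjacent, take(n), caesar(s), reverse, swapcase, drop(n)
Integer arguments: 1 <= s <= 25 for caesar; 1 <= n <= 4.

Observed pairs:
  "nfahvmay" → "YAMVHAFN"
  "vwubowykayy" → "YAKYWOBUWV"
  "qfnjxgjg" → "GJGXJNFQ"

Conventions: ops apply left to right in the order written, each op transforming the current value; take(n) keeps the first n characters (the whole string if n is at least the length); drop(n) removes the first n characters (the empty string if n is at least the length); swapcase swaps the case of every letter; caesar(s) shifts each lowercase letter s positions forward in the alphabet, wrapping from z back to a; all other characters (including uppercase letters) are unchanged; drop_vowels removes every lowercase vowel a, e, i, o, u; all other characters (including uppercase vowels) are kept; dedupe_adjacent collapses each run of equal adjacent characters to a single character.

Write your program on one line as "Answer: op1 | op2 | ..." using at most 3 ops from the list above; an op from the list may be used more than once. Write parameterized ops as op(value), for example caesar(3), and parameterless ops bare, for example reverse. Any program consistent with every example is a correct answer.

reverse | dedupe_adjacent | swapcase

Check, running the answer program on each example:
  "nfahvmay" -> "yamvhafn" -> "yamvhafn" -> "YAMVHAFN"
  "vwubowykayy" -> "yyakywobuwv" -> "yakywobuwv" -> "YAKYWOBUWV"
  "qfnjxgjg" -> "gjgxjnfq" -> "gjgxjnfq" -> "GJGXJNFQ"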